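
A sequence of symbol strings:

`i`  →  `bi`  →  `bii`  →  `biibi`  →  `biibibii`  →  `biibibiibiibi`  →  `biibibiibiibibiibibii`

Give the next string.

This is a Fibonacci-style word recurrence s(k) = s(k−1)·s(k−2): e.g. bi·i = bii.
Continuing: biibibiibiibibiibibii · biibibiibiibi gives term 8.

biibibiibiibibiibibiibiibibiibiibi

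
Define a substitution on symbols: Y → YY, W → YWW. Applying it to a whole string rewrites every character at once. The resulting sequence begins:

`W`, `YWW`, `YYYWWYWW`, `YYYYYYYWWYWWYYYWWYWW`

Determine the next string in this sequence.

YYYYYYYYYYYYYYYWWYWWYYYWWYWWYYYYYYYWWYWWYYYWWYWW

Replace each of the 20 characters of YYYYYYYWWYWWYYYWWYWW in place — YY YY YY YY YY YY YY YWW YWW YY YWW YWW YY YY YY YWW YWW YY YWW YWW — and concatenate.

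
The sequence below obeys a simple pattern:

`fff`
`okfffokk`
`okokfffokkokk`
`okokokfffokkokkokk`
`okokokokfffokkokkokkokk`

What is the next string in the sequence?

Each term wraps the previous one in ok on the left and okk on the right.
Applying this once more to okokokokfffokkokkokkokk:

okokokokokfffokkokkokkokkokk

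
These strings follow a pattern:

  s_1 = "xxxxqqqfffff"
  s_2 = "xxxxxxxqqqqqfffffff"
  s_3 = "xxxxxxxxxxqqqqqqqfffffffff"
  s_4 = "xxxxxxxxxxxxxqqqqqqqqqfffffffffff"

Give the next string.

xxxxxxxxxxxxxxxxqqqqqqqqqqqfffffffffffff

Term n consists of 3n+1 x's, followed by 2n+1 q's, followed by 2n+3 f's (n = 1, 2, …).
At n = 5 the blocks have lengths 16, 11, 13.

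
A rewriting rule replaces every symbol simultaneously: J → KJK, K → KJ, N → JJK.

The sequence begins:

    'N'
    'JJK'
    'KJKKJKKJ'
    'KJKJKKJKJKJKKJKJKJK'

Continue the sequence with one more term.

Replace each of the 19 characters of KJKJKKJKJKJKKJKJKJK in place — KJ KJK KJ KJK KJ KJ KJK KJ KJK KJ KJK KJ KJ KJK KJ KJK KJ KJK KJ — and concatenate.

KJKJKKJKJKKJKJKJKKJKJKKJKJKKJKJKJKKJKJKKJKJKKJ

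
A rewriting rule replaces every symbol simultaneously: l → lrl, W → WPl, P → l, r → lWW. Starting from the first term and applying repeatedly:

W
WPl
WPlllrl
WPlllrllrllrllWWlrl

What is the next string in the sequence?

Applying the rule to each of the 19 symbols of WPlllrllrllrllWWlrl gives the pieces WPl l lrl lrl lrl lWW lrl lrl lWW lrl lrl lWW lrl lrl WPl WPl lrl lWW lrl, which concatenate to the answer.

WPlllrllrllrllWWlrllrllWWlrllrllWWlrllrlWPlWPllrllWWlrl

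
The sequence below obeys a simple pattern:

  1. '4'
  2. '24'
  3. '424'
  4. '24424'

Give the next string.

From term 3 onward, concatenate the second-to-last term with the last: 4·24 = 424, 24·424 = 24424, …
The next term joins 424 and 24424.

42424424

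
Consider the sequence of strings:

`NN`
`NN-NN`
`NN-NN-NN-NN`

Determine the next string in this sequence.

NN-NN-NN-NN-NN-NN-NN-NN

s(k+1) = s(k)·-·s(k) — each term doubles the last with '-' between the halves.
So the next term is two copies of NN-NN-NN-NN with '-' between the halves.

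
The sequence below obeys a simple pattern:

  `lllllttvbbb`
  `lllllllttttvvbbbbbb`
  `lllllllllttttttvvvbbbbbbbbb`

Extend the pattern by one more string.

lllllllllllttttttttvvvvbbbbbbbbbbbb

Term n consists of 2n+3 l's, followed by 2n t's, followed by n v's, followed by 3n b's (n = 1, 2, …).
At n = 4 the blocks have lengths 11, 8, 4, 12.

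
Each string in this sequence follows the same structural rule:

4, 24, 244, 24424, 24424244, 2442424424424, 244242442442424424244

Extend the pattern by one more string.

2442424424424244242442442424424424

From term 3 onward, concatenate the last term with the second-to-last: 24·4 = 244, 244·24 = 24424, …
Continuing: 244242442442424424244 · 2442424424424 gives term 8.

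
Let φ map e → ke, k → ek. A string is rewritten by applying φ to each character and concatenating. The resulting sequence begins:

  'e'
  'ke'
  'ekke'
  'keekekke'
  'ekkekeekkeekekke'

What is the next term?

keekekkeekkekeekekkekeekkeekekke

Applying the rule to each of the 16 symbols of ekkekeekkeekekke gives the pieces ke ek ek ke ek ke ke ek ek ke ke ek ke ek ek ke, which concatenate to the answer.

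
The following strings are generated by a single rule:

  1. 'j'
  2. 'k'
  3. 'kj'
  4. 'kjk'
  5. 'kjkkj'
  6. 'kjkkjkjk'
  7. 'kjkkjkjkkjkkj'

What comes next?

kjkkjkjkkjkkjkjkkjkjk

From term 3 onward, concatenate the last term with the second-to-last: k·j = kj, kj·k = kjk, …
The next term joins kjkkjkjkkjkkj and kjkkjkjk.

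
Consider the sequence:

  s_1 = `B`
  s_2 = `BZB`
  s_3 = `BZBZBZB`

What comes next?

Each string is two copies of the previous one joined by 'Z'.
Doubling BZBZBZB with 'Z' between the halves:

BZBZBZBZBZBZBZB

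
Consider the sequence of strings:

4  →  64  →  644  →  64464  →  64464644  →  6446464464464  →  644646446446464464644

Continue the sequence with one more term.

From term 3 onward, concatenate the last term with the second-to-last: 64·4 = 644, 644·64 = 64464, …
Continuing: 644646446446464464644 · 6446464464464 gives term 8.

6446464464464644646446446464464464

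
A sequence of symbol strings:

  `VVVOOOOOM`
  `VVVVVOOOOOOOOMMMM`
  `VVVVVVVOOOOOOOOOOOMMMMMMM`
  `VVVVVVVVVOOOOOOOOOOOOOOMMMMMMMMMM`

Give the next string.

VVVVVVVVVVVOOOOOOOOOOOOOOOOOMMMMMMMMMMMMM

The n-th term is 2n+1 V's then 3n+2 O's then 3n-2 M's (n = 1, 2, …).
For the next term, n = 5, so the run lengths are 11, 17, 13.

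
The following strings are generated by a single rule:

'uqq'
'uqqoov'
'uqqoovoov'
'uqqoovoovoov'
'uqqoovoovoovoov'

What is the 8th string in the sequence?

Every step adds oov to the end: s(k+1) = s(k)·oov.
From uqqoovoovoovoov, 3 further steps: uqqoovoovoovoov → uqqoovoovoovoovoov → uqqoovoovoovoovoovoov → (answer).

uqqoovoovoovoovoovoovoov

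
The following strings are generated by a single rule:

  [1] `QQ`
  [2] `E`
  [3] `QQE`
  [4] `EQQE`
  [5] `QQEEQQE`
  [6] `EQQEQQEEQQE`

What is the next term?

Each term (from the third on) is the two preceding terms concatenated in order: term 3 = QQ·E = QQE.
So term 7 is QQEEQQE·EQQEQQEEQQE.

QQEEQQEEQQEQQEEQQE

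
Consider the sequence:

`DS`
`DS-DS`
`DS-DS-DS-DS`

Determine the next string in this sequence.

s(k+1) = s(k)·-·s(k) — each term doubles the last with '-' between the halves.
So the next term is two copies of DS-DS-DS-DS with '-' between the halves.

DS-DS-DS-DS-DS-DS-DS-DS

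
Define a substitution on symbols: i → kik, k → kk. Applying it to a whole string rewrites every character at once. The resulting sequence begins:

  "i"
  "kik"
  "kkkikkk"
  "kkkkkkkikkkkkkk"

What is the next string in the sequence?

kkkkkkkkkkkkkkkikkkkkkkkkkkkkkk

Applying the rule to each of the 15 symbols of kkkkkkkikkkkkkk gives the pieces kk kk kk kk kk kk kk kik kk kk kk kk kk kk kk, which concatenate to the answer.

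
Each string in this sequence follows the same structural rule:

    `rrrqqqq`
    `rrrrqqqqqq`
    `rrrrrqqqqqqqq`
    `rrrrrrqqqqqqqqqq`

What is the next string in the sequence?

rrrrrrrqqqqqqqqqqqq

Term n consists of n+1 r's, followed by 2n q's, where the shown terms are n = 2, 3, 4, 5.
For the next term, n = 6, so the run lengths are 7, 12.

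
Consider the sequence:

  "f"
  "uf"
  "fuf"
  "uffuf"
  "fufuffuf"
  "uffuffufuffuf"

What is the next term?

From term 3 onward, concatenate the second-to-last term with the last: f·uf = fuf, uf·fuf = uffuf, …
So term 7 is fufuffuf·uffuffufuffuf.

fufuffufuffuffufuffuf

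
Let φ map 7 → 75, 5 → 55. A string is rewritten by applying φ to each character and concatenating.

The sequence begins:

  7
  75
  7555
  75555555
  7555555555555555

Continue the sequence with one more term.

Replace each of the 16 characters of 7555555555555555 in place — 75 55 55 55 55 55 55 55 55 55 55 55 55 55 55 55 — and concatenate.

75555555555555555555555555555555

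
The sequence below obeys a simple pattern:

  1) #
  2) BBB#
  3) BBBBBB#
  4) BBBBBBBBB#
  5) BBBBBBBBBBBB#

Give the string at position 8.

Each term is the previous one with BBB prepended.
From BBBBBBBBBBBB#, 3 further steps: BBBBBBBBBBBB# → BBBBBBBBBBBBBBB# → BBBBBBBBBBBBBBBBBB# → (answer).

BBBBBBBBBBBBBBBBBBBBB#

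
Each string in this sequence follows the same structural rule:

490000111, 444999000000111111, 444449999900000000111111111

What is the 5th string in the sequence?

Reading off run lengths: 4 runs 1, 3, 5; 9 runs 1, 3, 5; 0 runs 4, 6, 8; 1 runs 3, 6, 9 — each is linear in n (n = 1, 2, …).
At n = 5 the blocks have lengths 9, 9, 12, 15.

444444444999999999000000000000111111111111111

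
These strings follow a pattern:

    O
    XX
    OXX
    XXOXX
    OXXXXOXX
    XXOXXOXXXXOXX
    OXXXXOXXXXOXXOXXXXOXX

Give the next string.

This is a Fibonacci-style word recurrence s(k) = s(k−2)·s(k−1): e.g. O·XX = OXX.
Continuing: XXOXXOXXXXOXX · OXXXXOXXXXOXXOXXXXOXX gives term 8.

XXOXXOXXXXOXXOXXXXOXXXXOXXOXXXXOXX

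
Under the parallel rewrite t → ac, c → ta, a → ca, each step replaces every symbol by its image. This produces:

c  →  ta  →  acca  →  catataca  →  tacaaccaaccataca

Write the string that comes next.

accatacacatatacacatatacaaccataca

φ(tacaaccaaccataca) expands symbol-by-symbol to ac ca ta ca ca ta ta ca ca ta ta ca ac ca ta ca; joining the 16 pieces gives the next term.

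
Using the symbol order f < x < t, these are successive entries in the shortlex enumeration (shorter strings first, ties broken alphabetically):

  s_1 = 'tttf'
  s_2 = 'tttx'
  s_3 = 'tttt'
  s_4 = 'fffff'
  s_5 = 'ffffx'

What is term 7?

Continuing the enumeration 2 steps past ffffx: ffffx → fffft → (answer).

fffxf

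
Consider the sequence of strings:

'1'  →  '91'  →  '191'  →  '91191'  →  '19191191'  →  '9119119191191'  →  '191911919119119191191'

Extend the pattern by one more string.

9119119191191191911919119119191191

This is a Fibonacci-style word recurrence s(k) = s(k−2)·s(k−1): e.g. 1·91 = 191.
Continuing: 9119119191191 · 191911919119119191191 gives term 8.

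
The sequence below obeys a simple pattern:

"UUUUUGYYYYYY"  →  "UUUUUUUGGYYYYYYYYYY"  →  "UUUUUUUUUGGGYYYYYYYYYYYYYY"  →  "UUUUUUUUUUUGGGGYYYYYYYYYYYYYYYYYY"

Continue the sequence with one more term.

Reading off run lengths: U runs 5, 7, 9, 11; G runs 1, 2, 3, 4; Y runs 6, 10, 14, 18 — each is linear in n, where the shown terms are n = 2, 3, 4, 5.
At n = 6 the blocks have lengths 13, 5, 22.

UUUUUUUUUUUUUGGGGGYYYYYYYYYYYYYYYYYYYYYY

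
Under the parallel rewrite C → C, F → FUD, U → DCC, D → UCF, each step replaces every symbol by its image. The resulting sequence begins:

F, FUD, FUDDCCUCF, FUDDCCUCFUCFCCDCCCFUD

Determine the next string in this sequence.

Replace each of the 21 characters of FUDDCCUCFUCFCCDCCCFUD in place — FUD DCC UCF UCF C C DCC C FUD DCC C FUD C C UCF C C C FUD DCC UCF — and concatenate.

FUDDCCUCFUCFCCDCCCFUDDCCCFUDCCUCFCCCFUDDCCUCF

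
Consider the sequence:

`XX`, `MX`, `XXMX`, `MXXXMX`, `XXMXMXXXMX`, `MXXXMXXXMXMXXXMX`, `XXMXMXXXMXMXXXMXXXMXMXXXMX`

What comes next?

MXXXMXXXMXMXXXMXXXMXMXXXMXMXXXMXXXMXMXXXMX

From term 3 onward, concatenate the second-to-last term with the last: XX·MX = XXMX, MX·XXMX = MXXXMX, …
So term 8 is MXXXMXXXMXMXXXMX·XXMXMXXXMXMXXXMXXXMXMXXXMX.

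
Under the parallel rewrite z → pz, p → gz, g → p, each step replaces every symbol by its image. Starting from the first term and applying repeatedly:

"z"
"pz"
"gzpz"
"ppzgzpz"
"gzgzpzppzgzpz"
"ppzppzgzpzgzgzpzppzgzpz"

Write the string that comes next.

Applying the rule to each of the 23 symbols of ppzppzgzpzgzgzpzppzgzpz gives the pieces gz gz pz gz gz pz p pz gz pz p pz p pz gz pz gz gz pz p pz gz pz, which concatenate to the answer.

gzgzpzgzgzpzppzgzpzppzppzgzpzgzgzpzppzgzpz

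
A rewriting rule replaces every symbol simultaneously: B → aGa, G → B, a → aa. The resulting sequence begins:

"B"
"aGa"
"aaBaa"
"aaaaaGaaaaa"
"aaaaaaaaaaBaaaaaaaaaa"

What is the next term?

aaaaaaaaaaaaaaaaaaaaaGaaaaaaaaaaaaaaaaaaaaa

Replace each of the 21 characters of aaaaaaaaaaBaaaaaaaaaa in place — aa aa aa aa aa aa aa aa aa aa aGa aa aa aa aa aa aa aa aa aa aa — and concatenate.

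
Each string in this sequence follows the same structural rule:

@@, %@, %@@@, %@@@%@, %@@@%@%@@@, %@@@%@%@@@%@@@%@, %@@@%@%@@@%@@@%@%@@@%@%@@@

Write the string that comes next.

This is a Fibonacci-style word recurrence s(k) = s(k−1)·s(k−2): e.g. %@·@@ = %@@@.
Continuing: %@@@%@%@@@%@@@%@%@@@%@%@@@ · %@@@%@%@@@%@@@%@ gives term 8.

%@@@%@%@@@%@@@%@%@@@%@%@@@%@@@%@%@@@%@@@%@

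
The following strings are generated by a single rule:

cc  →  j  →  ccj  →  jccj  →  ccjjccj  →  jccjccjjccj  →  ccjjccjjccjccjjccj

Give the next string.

jccjccjjccjccjjccjjccjccjjccj

This is a Fibonacci-style word recurrence s(k) = s(k−2)·s(k−1): e.g. cc·j = ccj.
The next term joins jccjccjjccj and ccjjccjjccjccjjccj.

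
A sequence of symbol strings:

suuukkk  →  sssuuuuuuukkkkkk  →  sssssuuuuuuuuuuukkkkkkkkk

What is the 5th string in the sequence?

sssssssssuuuuuuuuuuuuuuuuuuukkkkkkkkkkkkkkk

Reading off run lengths: s runs 1, 3, 5; u runs 3, 7, 11; k runs 3, 6, 9 — each is linear in n (n = 1, 2, …).
For term 5, n = 5, so the run lengths are 9, 19, 15.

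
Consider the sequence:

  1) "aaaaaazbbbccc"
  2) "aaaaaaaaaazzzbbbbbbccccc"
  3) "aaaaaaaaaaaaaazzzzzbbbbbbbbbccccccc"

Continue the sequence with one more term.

aaaaaaaaaaaaaaaaaazzzzzzzbbbbbbbbbbbbccccccccc

Reading off run lengths: a runs 6, 10, 14; z runs 1, 3, 5; b runs 3, 6, 9; c runs 3, 5, 7 — each is linear in n (n = 1, 2, …).
For the next term, n = 4, so the run lengths are 18, 7, 12, 9.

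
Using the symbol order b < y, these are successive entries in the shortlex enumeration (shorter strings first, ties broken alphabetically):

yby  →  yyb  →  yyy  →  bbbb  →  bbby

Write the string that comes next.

bbyb

The successor of bbby increments the rightmost position that isn't already y and resets every position after it to b.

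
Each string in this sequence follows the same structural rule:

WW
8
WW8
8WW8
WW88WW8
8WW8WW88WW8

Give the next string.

Each term (from the third on) is the two preceding terms concatenated in order: term 3 = WW·8 = WW8.
So term 7 is WW88WW8·8WW8WW88WW8.

WW88WW88WW8WW88WW8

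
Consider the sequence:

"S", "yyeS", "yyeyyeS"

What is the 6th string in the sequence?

yyeyyeyyeyyeyyeS

The strings grow by a fixed prefix yye each time.
From yyeyyeS, 3 further steps: yyeyyeS → yyeyyeyyeS → yyeyyeyyeyyeS → (answer).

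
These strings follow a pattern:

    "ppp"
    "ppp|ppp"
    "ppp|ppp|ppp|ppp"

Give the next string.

s(k+1) = s(k)·|·s(k) — each term doubles the last with '|' between the halves.
One more doubling of ppp|ppp|ppp|ppp gives the answer.

ppp|ppp|ppp|ppp|ppp|ppp|ppp|ppp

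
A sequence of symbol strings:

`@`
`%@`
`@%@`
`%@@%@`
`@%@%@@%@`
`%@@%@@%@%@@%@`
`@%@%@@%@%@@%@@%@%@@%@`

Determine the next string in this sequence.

From term 3 onward, concatenate the second-to-last term with the last: @·%@ = @%@, %@·@%@ = %@@%@, …
Continuing: %@@%@@%@%@@%@ · @%@%@@%@%@@%@@%@%@@%@ gives term 8.

%@@%@@%@%@@%@@%@%@@%@%@@%@@%@%@@%@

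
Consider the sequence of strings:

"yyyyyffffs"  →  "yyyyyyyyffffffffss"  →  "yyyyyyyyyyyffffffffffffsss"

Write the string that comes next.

Each string has the form y^{3n+2} f^{4n} s^{n} (n = 1, 2, …).
At n = 4 the blocks have lengths 14, 16, 4.

yyyyyyyyyyyyyyffffffffffffffffssss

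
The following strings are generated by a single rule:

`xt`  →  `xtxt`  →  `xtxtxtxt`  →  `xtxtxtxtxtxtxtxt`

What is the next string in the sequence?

s(k+1) = s(k)·s(k) — each term doubles the last.
Doubling xtxtxtxtxtxtxtxt:

xtxtxtxtxtxtxtxtxtxtxtxtxtxtxtxt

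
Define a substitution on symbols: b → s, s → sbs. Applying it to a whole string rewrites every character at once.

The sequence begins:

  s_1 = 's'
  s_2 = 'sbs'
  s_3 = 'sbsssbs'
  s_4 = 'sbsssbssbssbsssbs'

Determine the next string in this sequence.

Replace each of the 17 characters of sbsssbssbssbsssbs in place — sbs s sbs sbs sbs s sbs sbs s sbs sbs s sbs sbs sbs s sbs — and concatenate.

sbsssbssbssbsssbssbsssbssbsssbssbssbsssbs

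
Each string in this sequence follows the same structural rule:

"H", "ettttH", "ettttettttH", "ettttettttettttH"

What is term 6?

ettttettttettttettttettttH

Every step adds etttt at the front: s(k+1) = etttt·s(k).
From ettttettttettttH, 2 further steps: ettttettttettttH → ettttettttettttettttH → (answer).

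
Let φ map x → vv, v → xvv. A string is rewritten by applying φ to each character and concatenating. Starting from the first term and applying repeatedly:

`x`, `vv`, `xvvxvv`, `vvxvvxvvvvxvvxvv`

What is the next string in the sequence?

Replace each of the 16 characters of vvxvvxvvvvxvvxvv in place — xvv xvv vv xvv xvv vv xvv xvv xvv xvv vv xvv xvv vv xvv xvv — and concatenate.

xvvxvvvvxvvxvvvvxvvxvvxvvxvvvvxvvxvvvvxvvxvv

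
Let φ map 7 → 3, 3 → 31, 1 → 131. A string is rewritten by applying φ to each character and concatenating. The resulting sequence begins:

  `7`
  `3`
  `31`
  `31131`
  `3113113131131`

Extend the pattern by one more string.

Rewriting the 13 symbols of 3113113131131 one by one yields 31 131 131 31 131 131 31 131 31 131 131 31 131; concatenated:

3113113131131131311313113113131131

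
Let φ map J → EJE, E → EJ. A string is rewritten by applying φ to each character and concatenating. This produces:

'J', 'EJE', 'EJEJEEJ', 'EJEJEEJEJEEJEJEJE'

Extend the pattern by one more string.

EJEJEEJEJEEJEJEJEEJEJEEJEJEJEEJEJEEJEJEEJ

φ(EJEJEEJEJEEJEJEJE) expands symbol-by-symbol to EJ EJE EJ EJE EJ EJ EJE EJ EJE EJ EJ EJE EJ EJE EJ EJE EJ; joining the 17 pieces gives the next term.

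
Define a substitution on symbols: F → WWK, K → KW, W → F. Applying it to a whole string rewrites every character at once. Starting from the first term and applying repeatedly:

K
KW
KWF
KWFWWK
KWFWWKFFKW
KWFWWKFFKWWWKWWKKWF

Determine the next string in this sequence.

Applying the rule to each of the 19 symbols of KWFWWKFFKWWWKWWKKWF gives the pieces KW F WWK F F KW WWK WWK KW F F F KW F F KW KW F WWK, which concatenate to the answer.

KWFWWKFFKWWWKWWKKWFFFKWFFKWKWFWWK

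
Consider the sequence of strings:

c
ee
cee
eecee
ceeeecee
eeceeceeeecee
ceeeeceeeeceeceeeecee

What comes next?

eeceeceeeeceeceeeeceeeeceeceeeecee

From term 3 onward, concatenate the second-to-last term with the last: c·ee = cee, ee·cee = eecee, …
The next term joins eeceeceeeecee and ceeeeceeeeceeceeeecee.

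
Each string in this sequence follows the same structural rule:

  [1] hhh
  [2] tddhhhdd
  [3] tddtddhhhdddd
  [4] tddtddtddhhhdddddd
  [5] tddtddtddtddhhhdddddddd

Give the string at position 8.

tddtddtddtddtddtddtddhhhdddddddddddddd

Each term wraps the previous one in tdd on the left and dd on the right.
From tddtddtddtddhhhdddddddd, 3 further steps: tddtddtddtddhhhdddddddd → tddtddtddtddtddhhhdddddddddd → tddtddtddtddtddtddhhhdddddddddddd → (answer).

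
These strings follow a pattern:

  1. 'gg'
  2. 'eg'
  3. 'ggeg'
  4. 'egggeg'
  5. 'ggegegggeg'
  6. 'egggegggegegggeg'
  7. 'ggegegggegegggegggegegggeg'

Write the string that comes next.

egggegggegegggegggegegggegegggegggegegggeg

From term 3 onward, concatenate the second-to-last term with the last: gg·eg = ggeg, eg·ggeg = egggeg, …
The next term joins egggegggegegggeg and ggegegggegegggegggegegggeg.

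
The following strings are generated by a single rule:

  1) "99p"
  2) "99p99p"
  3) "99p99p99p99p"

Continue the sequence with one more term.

Each string is two copies of the previous one concatenated.
Doubling 99p99p99p99p:

99p99p99p99p99p99p99p99p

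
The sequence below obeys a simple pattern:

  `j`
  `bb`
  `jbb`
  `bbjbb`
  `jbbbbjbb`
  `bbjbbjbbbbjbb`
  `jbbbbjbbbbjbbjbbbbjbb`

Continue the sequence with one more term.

From term 3 onward, concatenate the second-to-last term with the last: j·bb = jbb, bb·jbb = bbjbb, …
Continuing: bbjbbjbbbbjbb · jbbbbjbbbbjbbjbbbbjbb gives term 8.

bbjbbjbbbbjbbjbbbbjbbbbjbbjbbbbjbb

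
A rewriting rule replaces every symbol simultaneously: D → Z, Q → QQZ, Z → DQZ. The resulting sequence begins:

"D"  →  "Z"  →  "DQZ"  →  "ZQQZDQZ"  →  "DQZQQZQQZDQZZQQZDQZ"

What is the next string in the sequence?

ZQQZDQZQQZQQZDQZQQZQQZDQZZQQZDQZDQZQQZQQZDQZZQQZDQZ

Replace each of the 19 characters of DQZQQZQQZDQZZQQZDQZ in place — Z QQZ DQZ QQZ QQZ DQZ QQZ QQZ DQZ Z QQZ DQZ DQZ QQZ QQZ DQZ Z QQZ DQZ — and concatenate.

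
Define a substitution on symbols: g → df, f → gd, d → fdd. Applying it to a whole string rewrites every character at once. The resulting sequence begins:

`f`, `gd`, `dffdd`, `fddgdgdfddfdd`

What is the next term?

gdfddfdddffdddffddgdfddfddgdfddfdd

φ(fddgdgdfddfdd) expands symbol-by-symbol to gd fdd fdd df fdd df fdd gd fdd fdd gd fdd fdd; joining the 13 pieces gives the next term.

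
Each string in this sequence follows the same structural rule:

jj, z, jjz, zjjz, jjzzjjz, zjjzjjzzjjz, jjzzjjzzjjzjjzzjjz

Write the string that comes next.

zjjzjjzzjjzjjzzjjzzjjzjjzzjjz

Each term (from the third on) is the two preceding terms concatenated in order: term 3 = jj·z = jjz.
Continuing: zjjzjjzzjjz · jjzzjjzzjjzjjzzjjz gives term 8.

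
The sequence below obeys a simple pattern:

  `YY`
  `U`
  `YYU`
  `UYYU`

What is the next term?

YYUUYYU

Each term (from the third on) is the two preceding terms concatenated in order: term 3 = YY·U = YYU.
So term 5 is YYU·UYYU.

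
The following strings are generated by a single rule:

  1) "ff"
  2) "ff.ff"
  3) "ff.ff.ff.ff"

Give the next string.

Each string is two copies of the previous one joined by '.'.
Doubling ff.ff.ff.ff with '.' between the halves:

ff.ff.ff.ff.ff.ff.ff.ff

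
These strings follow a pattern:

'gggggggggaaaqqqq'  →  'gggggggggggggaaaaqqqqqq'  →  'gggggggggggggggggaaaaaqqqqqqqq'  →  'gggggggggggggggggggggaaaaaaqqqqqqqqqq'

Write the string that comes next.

The n-th term is 4n+1 g's then n+1 a's then 2n q's, where the shown terms are n = 2, 3, 4, 5.
For the next term, n = 6, so the run lengths are 25, 7, 12.

gggggggggggggggggggggggggaaaaaaaqqqqqqqqqqqq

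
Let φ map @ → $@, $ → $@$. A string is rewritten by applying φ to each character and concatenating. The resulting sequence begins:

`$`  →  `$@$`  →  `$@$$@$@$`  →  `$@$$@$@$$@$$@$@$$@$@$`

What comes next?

Rewriting the 21 symbols of $@$$@$@$$@$$@$@$$@$@$ one by one yields $@$ $@ $@$ $@$ $@ $@$ $@ $@$ $@$ $@ $@$ $@$ $@ $@$ $@ $@$ $@$ $@ $@$ $@ $@$; concatenated:

$@$$@$@$$@$$@$@$$@$@$$@$$@$@$$@$$@$@$$@$@$$@$$@$@$$@$@$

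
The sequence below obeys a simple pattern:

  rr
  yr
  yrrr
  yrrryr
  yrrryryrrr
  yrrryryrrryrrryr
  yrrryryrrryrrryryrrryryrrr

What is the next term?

From term 3 onward, concatenate the last term with the second-to-last: yr·rr = yrrr, yrrr·yr = yrrryr, …
Continuing: yrrryryrrryrrryryrrryryrrr · yrrryryrrryrrryr gives term 8.

yrrryryrrryrrryryrrryryrrryrrryryrrryrrryr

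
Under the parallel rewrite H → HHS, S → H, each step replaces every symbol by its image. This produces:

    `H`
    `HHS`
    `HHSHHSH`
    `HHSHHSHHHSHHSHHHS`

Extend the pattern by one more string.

Replace each of the 17 characters of HHSHHSHHHSHHSHHHS in place — HHS HHS H HHS HHS H HHS HHS HHS H HHS HHS H HHS HHS HHS H — and concatenate.

HHSHHSHHHSHHSHHHSHHSHHSHHHSHHSHHHSHHSHHSH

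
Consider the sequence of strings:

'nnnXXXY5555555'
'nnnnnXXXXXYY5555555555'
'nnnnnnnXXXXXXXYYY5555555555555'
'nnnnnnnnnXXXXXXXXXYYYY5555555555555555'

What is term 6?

Each string has the form n^{2n-1} X^{2n-1} Y^{n-1} 5^{3n+1}, where the shown terms are n = 2, 3, 4, 5.
For term 6, n = 7, so the run lengths are 13, 13, 6, 22.

nnnnnnnnnnnnnXXXXXXXXXXXXXYYYYYY5555555555555555555555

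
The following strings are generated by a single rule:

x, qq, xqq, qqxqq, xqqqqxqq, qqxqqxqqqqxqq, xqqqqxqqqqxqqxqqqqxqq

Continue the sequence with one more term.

qqxqqxqqqqxqqxqqqqxqqqqxqqxqqqqxqq

This is a Fibonacci-style word recurrence s(k) = s(k−2)·s(k−1): e.g. x·qq = xqq.
The next term joins qqxqqxqqqqxqq and xqqqqxqqqqxqqxqqqqxqq.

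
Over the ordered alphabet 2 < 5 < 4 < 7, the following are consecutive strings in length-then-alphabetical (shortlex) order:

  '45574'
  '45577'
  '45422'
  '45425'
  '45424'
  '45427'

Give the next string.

45452

The successor of 45427 increments the rightmost position that isn't already 7 and resets every position after it to 2.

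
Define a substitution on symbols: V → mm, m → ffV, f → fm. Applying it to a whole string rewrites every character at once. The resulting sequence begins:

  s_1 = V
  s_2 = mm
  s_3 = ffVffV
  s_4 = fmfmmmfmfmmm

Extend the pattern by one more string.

fmffVfmffVffVffVfmffVfmffVffVffV

Rewriting each symbol of fmfmmmfmfmmm: f→fm, m→ffV, f→fm, m→ffV, m→ffV, m→ffV, f→fm, m→ffV, f→fm, m→ffV, m→ffV, m→ffV, which concatenates to fm ffV fm ffV ffV ffV fm ffV fm ffV ffV ffV.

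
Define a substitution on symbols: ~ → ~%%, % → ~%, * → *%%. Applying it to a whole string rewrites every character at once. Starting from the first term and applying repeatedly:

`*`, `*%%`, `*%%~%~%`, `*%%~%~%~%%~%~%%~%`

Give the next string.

Rewriting the 17 symbols of *%%~%~%~%%~%~%%~% one by one yields *%% ~% ~% ~%% ~% ~%% ~% ~%% ~% ~% ~%% ~% ~%% ~% ~% ~%% ~%; concatenated:

*%%~%~%~%%~%~%%~%~%%~%~%~%%~%~%%~%~%~%%~%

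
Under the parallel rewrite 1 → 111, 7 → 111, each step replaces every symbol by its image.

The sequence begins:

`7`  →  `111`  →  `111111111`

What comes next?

111111111111111111111111111

Expanding 111111111: 1→111, 1→111, 1→111, 1→111, 1→111, 1→111, 1→111, 1→111, 1→111. Concatenated: 111 111 111 111 111 111 111 111 111.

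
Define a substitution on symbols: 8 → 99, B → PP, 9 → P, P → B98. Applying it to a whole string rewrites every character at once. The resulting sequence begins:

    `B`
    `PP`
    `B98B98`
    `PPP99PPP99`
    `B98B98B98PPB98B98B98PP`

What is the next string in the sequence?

Replace each of the 22 characters of B98B98B98PPB98B98B98PP in place — PP P 99 PP P 99 PP P 99 B98 B98 PP P 99 PP P 99 PP P 99 B98 B98 — and concatenate.

PPP99PPP99PPP99B98B98PPP99PPP99PPP99B98B98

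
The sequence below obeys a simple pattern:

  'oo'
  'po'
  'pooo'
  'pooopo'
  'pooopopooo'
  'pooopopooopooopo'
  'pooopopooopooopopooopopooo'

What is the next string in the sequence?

This is a Fibonacci-style word recurrence s(k) = s(k−1)·s(k−2): e.g. po·oo = pooo.
So term 8 is pooopopooopooopopooopopooo·pooopopooopooopo.

pooopopooopooopopooopopooopooopopooopooopo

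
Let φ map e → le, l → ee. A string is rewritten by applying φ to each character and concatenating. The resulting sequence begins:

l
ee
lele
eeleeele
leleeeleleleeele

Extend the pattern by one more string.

Rewriting the 16 symbols of leleeeleleleeele one by one yields ee le ee le le le ee le ee le ee le le le ee le; concatenated:

eeleeeleleleeeleeeleeeleleleeele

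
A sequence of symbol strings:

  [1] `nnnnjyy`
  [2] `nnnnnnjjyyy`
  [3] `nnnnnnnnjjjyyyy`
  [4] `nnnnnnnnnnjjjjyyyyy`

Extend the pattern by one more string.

Each string has the form n^{2n} j^{n-1} y^{n}, where the shown terms are n = 2, 3, 4, 5.
At n = 6 the blocks have lengths 12, 5, 6.

nnnnnnnnnnnnjjjjjyyyyyy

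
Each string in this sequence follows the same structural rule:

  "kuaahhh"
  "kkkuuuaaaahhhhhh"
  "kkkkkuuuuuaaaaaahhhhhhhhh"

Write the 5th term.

Term n consists of 2n-1 k's, followed by 2n-1 u's, followed by 2n a's, followed by 3n h's (n = 1, 2, …).
Setting n = 5 gives 9, 9, 10, 15 characters in each block.

kkkkkkkkkuuuuuuuuuaaaaaaaaaahhhhhhhhhhhhhhh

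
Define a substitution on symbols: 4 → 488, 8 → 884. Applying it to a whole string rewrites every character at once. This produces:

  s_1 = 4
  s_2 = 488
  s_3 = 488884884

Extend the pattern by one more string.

Rewriting each symbol of 488884884: 4→488, 8→884, 8→884, 8→884, 8→884, 4→488, 8→884, 8→884, 4→488, which concatenates to 488 884 884 884 884 488 884 884 488.

488884884884884488884884488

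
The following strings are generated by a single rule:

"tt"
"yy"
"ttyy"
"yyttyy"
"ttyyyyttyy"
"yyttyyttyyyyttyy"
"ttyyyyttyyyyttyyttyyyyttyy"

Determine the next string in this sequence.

yyttyyttyyyyttyyttyyyyttyyyyttyyttyyyyttyy

From term 3 onward, concatenate the second-to-last term with the last: tt·yy = ttyy, yy·ttyy = yyttyy, …
So term 8 is yyttyyttyyyyttyy·ttyyyyttyyyyttyyttyyyyttyy.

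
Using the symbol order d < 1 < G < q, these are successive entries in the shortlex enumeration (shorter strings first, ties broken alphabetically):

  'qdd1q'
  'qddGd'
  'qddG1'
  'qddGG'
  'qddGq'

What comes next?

qddqd

The successor of qddGq increments the rightmost position that isn't already q and resets every position after it to d.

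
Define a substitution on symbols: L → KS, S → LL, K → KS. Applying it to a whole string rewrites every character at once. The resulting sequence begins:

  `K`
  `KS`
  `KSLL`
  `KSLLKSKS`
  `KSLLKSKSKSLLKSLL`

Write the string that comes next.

KSLLKSKSKSLLKSLLKSLLKSKSKSLLKSKS

Replace each of the 16 characters of KSLLKSKSKSLLKSLL in place — KS LL KS KS KS LL KS LL KS LL KS KS KS LL KS KS — and concatenate.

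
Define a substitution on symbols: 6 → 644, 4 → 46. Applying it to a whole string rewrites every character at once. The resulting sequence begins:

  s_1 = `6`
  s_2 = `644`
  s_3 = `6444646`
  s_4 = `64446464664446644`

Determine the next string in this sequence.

Replace each of the 17 characters of 64446464664446644 in place — 644 46 46 46 644 46 644 46 644 644 46 46 46 644 644 46 46 — and concatenate.

64446464664446644466446444646466446444646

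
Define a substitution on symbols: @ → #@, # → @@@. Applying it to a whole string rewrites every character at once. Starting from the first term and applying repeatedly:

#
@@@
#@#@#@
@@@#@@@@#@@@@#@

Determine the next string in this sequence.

#@#@#@@@@#@#@#@#@@@@#@#@#@#@@@@#@

Applying the rule to each of the 15 symbols of @@@#@@@@#@@@@#@ gives the pieces #@ #@ #@ @@@ #@ #@ #@ #@ @@@ #@ #@ #@ #@ @@@ #@, which concatenate to the answer.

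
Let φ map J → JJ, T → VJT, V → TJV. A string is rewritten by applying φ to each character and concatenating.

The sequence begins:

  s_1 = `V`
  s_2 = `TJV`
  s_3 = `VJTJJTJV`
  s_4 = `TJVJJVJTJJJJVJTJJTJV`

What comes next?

Rewriting the 20 symbols of TJVJJVJTJJJJVJTJJTJV one by one yields VJT JJ TJV JJ JJ TJV JJ VJT JJ JJ JJ JJ TJV JJ VJT JJ JJ VJT JJ TJV; concatenated:

VJTJJTJVJJJJTJVJJVJTJJJJJJJJTJVJJVJTJJJJVJTJJTJV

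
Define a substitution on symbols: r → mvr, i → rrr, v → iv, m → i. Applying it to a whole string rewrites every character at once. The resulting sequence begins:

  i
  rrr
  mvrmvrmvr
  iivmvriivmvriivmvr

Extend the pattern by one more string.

Rewriting the 18 symbols of iivmvriivmvriivmvr one by one yields rrr rrr iv i iv mvr rrr rrr iv i iv mvr rrr rrr iv i iv mvr; concatenated:

rrrrrriviivmvrrrrrrriviivmvrrrrrrriviivmvr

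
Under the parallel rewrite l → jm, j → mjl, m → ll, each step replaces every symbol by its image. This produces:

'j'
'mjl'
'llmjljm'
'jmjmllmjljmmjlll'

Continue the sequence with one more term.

mjlllmjllljmjmllmjljmmjlllllmjljmjmjm

Applying the rule to each of the 16 symbols of jmjmllmjljmmjlll gives the pieces mjl ll mjl ll jm jm ll mjl jm mjl ll ll mjl jm jm jm, which concatenate to the answer.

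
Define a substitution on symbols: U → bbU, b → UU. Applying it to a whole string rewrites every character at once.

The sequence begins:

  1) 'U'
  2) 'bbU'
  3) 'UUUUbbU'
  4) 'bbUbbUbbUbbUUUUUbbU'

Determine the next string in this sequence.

UUUUbbUUUUUbbUUUUUbbUUUUUbbUbbUbbUbbUbbUUUUUbbU

φ(bbUbbUbbUbbUUUUUbbU) expands symbol-by-symbol to UU UU bbU UU UU bbU UU UU bbU UU UU bbU bbU bbU bbU bbU UU UU bbU; joining the 19 pieces gives the next term.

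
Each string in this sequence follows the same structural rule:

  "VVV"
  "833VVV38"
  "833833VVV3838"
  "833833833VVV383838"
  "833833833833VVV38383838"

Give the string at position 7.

833833833833833833VVV383838383838

Every step adds 833 to the front and 38 to the end of the previous string.
From 833833833833VVV38383838, 2 further steps: 833833833833VVV38383838 → 833833833833833VVV3838383838 → (answer).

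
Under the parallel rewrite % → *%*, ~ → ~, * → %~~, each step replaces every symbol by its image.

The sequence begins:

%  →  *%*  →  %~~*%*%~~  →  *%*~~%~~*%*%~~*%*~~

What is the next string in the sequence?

%~~*%*%~~~~*%*~~%~~*%*%~~*%*~~%~~*%*%~~~~

Replace each of the 19 characters of *%*~~%~~*%*%~~*%*~~ in place — %~~ *%* %~~ ~ ~ *%* ~ ~ %~~ *%* %~~ *%* ~ ~ %~~ *%* %~~ ~ ~ — and concatenate.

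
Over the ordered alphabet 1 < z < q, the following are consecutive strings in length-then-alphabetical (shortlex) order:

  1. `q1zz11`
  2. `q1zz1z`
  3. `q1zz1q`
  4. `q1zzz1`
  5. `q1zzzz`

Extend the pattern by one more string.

q1zzzq

Find the rightmost character of q1zzzz below q, bump it to the next letter, and reset everything to its right to 1.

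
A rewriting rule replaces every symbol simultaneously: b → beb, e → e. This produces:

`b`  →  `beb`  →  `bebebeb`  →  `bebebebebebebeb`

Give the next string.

Applying the rule to each of the 15 symbols of bebebebebebebeb gives the pieces beb e beb e beb e beb e beb e beb e beb e beb, which concatenate to the answer.

bebebebebebebebebebebebebebebeb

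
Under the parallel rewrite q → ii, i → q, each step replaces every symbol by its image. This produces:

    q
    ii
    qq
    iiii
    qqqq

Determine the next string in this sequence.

iiiiiiii

Apply φ to qqqq symbol by symbol: q→ii, q→ii, q→ii, q→ii; joined: ii ii ii ii.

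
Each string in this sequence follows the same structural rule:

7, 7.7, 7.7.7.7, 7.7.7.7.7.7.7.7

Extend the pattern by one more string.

7.7.7.7.7.7.7.7.7.7.7.7.7.7.7.7

Every step duplicates the string with '.' between the halves.
One more doubling of 7.7.7.7.7.7.7.7 gives the answer.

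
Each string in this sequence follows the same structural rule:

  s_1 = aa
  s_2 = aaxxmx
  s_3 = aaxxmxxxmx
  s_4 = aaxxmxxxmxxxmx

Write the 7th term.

aaxxmxxxmxxxmxxxmxxxmxxxmx

Each term is the previous one with xxmx appended.
From aaxxmxxxmxxxmx, 3 further steps: aaxxmxxxmxxxmx → aaxxmxxxmxxxmxxxmx → aaxxmxxxmxxxmxxxmxxxmx → (answer).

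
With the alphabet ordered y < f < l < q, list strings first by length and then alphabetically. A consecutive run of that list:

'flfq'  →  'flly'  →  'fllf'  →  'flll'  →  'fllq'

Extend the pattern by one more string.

The successor of fllq increments the rightmost position that isn't already q and resets every position after it to y.

flqy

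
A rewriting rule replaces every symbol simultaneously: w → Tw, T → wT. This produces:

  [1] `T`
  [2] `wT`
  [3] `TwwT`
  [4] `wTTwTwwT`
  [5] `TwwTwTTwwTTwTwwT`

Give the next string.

Replace each of the 16 characters of TwwTwTTwwTTwTwwT in place — wT Tw Tw wT Tw wT wT Tw Tw wT wT Tw wT Tw Tw wT — and concatenate.

wTTwTwwTTwwTwTTwTwwTwTTwwTTwTwwT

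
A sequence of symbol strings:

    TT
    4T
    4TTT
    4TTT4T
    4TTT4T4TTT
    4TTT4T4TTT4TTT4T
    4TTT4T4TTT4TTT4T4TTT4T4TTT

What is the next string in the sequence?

4TTT4T4TTT4TTT4T4TTT4T4TTT4TTT4T4TTT4TTT4T

Each term (from the third on) is the previous term followed by the one before it: term 3 = 4T·TT = 4TTT.
So term 8 is 4TTT4T4TTT4TTT4T4TTT4T4TTT·4TTT4T4TTT4TTT4T.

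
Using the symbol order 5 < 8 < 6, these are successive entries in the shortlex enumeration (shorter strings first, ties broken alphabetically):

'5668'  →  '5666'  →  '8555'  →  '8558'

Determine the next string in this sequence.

Treat 8558 as a base-3 numeral over the given alphabet and add one, carrying through any trailing 6's.

8556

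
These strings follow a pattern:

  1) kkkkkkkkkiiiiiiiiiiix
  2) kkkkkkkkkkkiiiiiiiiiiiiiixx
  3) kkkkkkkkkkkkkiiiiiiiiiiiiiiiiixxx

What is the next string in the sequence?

kkkkkkkkkkkkkkkiiiiiiiiiiiiiiiiiiiixxxx

Reading off run lengths: k runs 9, 11, 13; i runs 11, 14, 17; x runs 1, 2, 3 — each is linear in n, where the shown terms are n = 3, 4, 5.
At n = 6 the blocks have lengths 15, 20, 4.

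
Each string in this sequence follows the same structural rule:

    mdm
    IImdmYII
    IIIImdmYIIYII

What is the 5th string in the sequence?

Each term wraps the previous one in II on the left and YII on the right.
From IIIImdmYIIYII, 2 further steps: IIIImdmYIIYII → IIIIIImdmYIIYIIYII → (answer).

IIIIIIIImdmYIIYIIYIIYII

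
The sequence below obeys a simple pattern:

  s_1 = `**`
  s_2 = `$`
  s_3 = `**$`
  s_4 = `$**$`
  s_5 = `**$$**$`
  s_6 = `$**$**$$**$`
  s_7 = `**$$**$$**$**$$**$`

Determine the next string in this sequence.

Each term (from the third on) is the two preceding terms concatenated in order: term 3 = **·$ = **$.
So term 8 is $**$**$$**$·**$$**$$**$**$$**$.

$**$**$$**$**$$**$$**$**$$**$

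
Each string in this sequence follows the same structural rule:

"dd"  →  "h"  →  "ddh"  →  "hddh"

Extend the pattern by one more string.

ddhhddh

Each term (from the third on) is the two preceding terms concatenated in order: term 3 = dd·h = ddh.
So term 5 is ddh·hddh.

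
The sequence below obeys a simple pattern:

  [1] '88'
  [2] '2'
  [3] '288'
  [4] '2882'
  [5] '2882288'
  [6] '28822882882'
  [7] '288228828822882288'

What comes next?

This is a Fibonacci-style word recurrence s(k) = s(k−1)·s(k−2): e.g. 2·88 = 288.
So term 8 is 288228828822882288·28822882882.

28822882882288228828822882882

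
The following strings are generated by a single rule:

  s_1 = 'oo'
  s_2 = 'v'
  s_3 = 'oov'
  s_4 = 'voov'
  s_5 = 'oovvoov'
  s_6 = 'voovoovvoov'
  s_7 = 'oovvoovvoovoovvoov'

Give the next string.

voovoovvoovoovvoovvoovoovvoov

This is a Fibonacci-style word recurrence s(k) = s(k−2)·s(k−1): e.g. oo·v = oov.
Continuing: voovoovvoov · oovvoovvoovoovvoov gives term 8.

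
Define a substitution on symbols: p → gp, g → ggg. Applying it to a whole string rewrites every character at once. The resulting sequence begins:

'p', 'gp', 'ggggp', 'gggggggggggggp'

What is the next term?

Replace each of the 14 characters of gggggggggggggp in place — ggg ggg ggg ggg ggg ggg ggg ggg ggg ggg ggg ggg ggg gp — and concatenate.

ggggggggggggggggggggggggggggggggggggggggp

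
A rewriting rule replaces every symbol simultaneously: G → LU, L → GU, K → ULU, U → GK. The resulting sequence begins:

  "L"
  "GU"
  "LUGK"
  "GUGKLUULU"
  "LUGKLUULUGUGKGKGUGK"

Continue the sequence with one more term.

GUGKLUULUGUGKGKGUGKLUGKLUULULUULULUGKLUULU

Replace each of the 19 characters of LUGKLUULUGUGKGKGUGK in place — GU GK LU ULU GU GK GK GU GK LU GK LU ULU LU ULU LU GK LU ULU — and concatenate.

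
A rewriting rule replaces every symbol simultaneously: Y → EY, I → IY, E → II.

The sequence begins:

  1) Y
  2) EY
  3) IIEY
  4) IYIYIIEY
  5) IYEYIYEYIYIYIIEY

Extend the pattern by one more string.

Rewriting the 16 symbols of IYEYIYEYIYIYIIEY one by one yields IY EY II EY IY EY II EY IY EY IY EY IY IY II EY; concatenated:

IYEYIIEYIYEYIIEYIYEYIYEYIYIYIIEY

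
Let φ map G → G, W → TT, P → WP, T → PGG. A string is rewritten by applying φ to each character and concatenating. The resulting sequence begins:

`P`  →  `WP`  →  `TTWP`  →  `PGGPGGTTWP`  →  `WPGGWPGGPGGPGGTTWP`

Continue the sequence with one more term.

TTWPGGTTWPGGWPGGWPGGPGGPGGTTWP

φ(WPGGWPGGPGGPGGTTWP) expands symbol-by-symbol to TT WP G G TT WP G G WP G G WP G G PGG PGG TT WP; joining the 18 pieces gives the next term.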